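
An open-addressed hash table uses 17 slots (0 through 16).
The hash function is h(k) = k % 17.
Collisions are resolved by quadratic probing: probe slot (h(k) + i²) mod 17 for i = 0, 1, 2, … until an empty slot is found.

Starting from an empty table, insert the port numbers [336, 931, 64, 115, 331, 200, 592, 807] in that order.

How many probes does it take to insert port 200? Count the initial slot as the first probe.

336: h=13 -> slot 13
931: h=13, probe 13,14 -> slot 14
64: h=13, probe 13,14,0 -> slot 0
115: h=13, probe 13,14,0,5 -> slot 5
331: h=8 -> slot 8
200: h=13, probe 13,14,0,5,12 -> slot 12
592: h=14, probe 14,15 -> slot 15
807: h=8, probe 8,9 -> slot 9
Table: [64, _, _, _, _, 115, _, _, 331, 807, _, _, 200, 336, 931, 592, _]

5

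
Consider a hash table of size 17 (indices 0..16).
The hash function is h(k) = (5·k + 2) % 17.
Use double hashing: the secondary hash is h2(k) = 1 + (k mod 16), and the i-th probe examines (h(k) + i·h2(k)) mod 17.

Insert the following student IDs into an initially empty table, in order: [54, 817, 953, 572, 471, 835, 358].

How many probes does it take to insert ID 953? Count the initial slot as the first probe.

3

Insert 54: h=0, slot 0 empty → index 0.
Insert 817: h=7, slot 7 empty → index 7.
Insert 953: h=7, h2=10, slots 7,0 occupied → index 10.
Insert 572: h=6, slot 6 empty → index 6.
Insert 471: h=11, slot 11 empty → index 11.
Insert 835: h=12, slot 12 empty → index 12.
Insert 358: h=7, h2=7, slot 7 occupied → index 14.
Table: [54, -, -, -, -, -, 572, 817, -, -, 953, 471, 835, -, 358, -, -]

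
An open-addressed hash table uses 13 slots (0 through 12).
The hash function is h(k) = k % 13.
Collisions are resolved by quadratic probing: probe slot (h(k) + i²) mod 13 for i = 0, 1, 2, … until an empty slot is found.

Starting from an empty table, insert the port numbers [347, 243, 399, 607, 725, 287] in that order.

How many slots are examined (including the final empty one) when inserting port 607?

4

347: h=9 => slot 9
243: h=9, probe 9,10 => slot 10
399: h=9, probe 9,10,0 => slot 0
607: h=9, probe 9,10,0,5 => slot 5
725: h=10, probe 10,11 => slot 11
287: h=1 => slot 1
Table: [399, 287, -, -, -, 607, -, -, -, 347, 243, 725, -]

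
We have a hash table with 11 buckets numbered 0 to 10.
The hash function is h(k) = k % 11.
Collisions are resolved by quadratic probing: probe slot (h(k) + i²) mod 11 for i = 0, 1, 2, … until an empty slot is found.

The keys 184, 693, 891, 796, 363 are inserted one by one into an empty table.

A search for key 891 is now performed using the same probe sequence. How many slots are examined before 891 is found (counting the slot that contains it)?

2

184 hashes to 8; slot 8 is free -> place at 8.
693 hashes to 0; slot 0 is free -> place at 0.
891 hashes to 0; 0 taken -> place at 1.
796 hashes to 4; slot 4 is free -> place at 4.
363 hashes to 0; 0,1,4 taken -> place at 9.
Table: [693, 891, ., ., 796, ., ., ., 184, 363, .]
Lookup 891: h=0, probe 0,1 → found at 1.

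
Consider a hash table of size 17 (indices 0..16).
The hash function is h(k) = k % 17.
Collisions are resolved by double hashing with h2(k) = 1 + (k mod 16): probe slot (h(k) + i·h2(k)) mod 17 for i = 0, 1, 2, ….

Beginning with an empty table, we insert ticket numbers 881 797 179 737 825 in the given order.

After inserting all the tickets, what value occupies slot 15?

797

881 hashes to 14; slot 14 is free → place at 14.
797 hashes to 15; slot 15 is free → place at 15.
179 hashes to 9; slot 9 is free → place at 9.
737 hashes to 6; slot 6 is free → place at 6.
825 hashes to 9, h2=10; 9 taken → place at 2.
Table: [., ., 825, ., ., ., 737, ., ., 179, ., ., ., ., 881, 797, .]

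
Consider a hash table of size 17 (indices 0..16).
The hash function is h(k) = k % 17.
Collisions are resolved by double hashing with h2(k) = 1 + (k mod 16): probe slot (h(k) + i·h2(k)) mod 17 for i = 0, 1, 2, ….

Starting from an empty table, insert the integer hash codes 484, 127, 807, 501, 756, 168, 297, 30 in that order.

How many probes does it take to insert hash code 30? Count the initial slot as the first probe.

2

484: h=8 => slot 8
127: h=8, h2=16, probe 8,7 => slot 7
807: h=8, h2=8, probe 8,16 => slot 16
501: h=8, h2=6, probe 8,14 => slot 14
756: h=8, h2=5, probe 8,13 => slot 13
168: h=15 => slot 15
297: h=8, h2=10, probe 8,1 => slot 1
30: h=13, h2=15, probe 13,11 => slot 11
Table: [., 297, ., ., ., ., ., 127, 484, ., ., 30, ., 756, 501, 168, 807]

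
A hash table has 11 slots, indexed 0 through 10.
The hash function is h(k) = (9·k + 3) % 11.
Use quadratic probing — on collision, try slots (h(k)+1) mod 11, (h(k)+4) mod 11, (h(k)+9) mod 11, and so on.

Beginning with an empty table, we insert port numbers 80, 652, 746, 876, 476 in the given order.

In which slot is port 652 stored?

80 hashes to 8; slot 8 is free -> place at 8.
652 hashes to 8; 8 taken -> place at 9.
746 hashes to 7; slot 7 is free -> place at 7.
876 hashes to 0; slot 0 is free -> place at 0.
476 hashes to 8; 8,9 taken -> place at 1.
Table: [876, 476, ., ., ., ., ., 746, 80, 652, .]

9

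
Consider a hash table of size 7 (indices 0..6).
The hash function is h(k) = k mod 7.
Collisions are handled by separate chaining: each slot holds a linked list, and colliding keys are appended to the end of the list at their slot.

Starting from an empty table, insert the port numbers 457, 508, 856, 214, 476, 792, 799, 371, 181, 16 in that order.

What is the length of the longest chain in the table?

Insert 457: h=2, bucket 2 empty → new chain.
Insert 508: h=4, bucket 4 empty → new chain.
Insert 856: h=2, bucket 2 nonempty → append to chain.
Insert 214: h=4, bucket 4 nonempty → append to chain.
Insert 476: h=0, bucket 0 empty → new chain.
Insert 792: h=1, bucket 1 empty → new chain.
Insert 799: h=1, bucket 1 nonempty → append to chain.
Insert 371: h=0, bucket 0 nonempty → append to chain.
Insert 181: h=6, bucket 6 empty → new chain.
Insert 16: h=2, bucket 2 nonempty → append to chain.
Final buckets:
0: 476 -> 371
1: 792 -> 799
2: 457 -> 856 -> 16
3: .
4: 508 -> 214
5: .
6: 181

3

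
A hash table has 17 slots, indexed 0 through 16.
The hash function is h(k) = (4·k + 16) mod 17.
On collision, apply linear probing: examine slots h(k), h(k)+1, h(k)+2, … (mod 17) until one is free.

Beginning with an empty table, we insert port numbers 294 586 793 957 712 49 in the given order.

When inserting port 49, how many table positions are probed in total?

3

294: h=2 => slot 2
586: h=14 => slot 14
793: h=9 => slot 9
957: h=2, probe 2,3 => slot 3
712: h=8 => slot 8
49: h=8, probe 8,9,10 => slot 10
Table: [., ., 294, 957, ., ., ., ., 712, 793, 49, ., ., ., 586, ., .]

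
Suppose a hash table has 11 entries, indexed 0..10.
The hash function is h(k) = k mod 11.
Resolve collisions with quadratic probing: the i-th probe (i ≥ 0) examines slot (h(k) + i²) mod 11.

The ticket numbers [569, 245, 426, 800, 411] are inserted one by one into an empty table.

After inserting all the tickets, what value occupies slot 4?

411

569 hashes to 8; slot 8 is free => place at 8.
245 hashes to 3; slot 3 is free => place at 3.
426 hashes to 8; 8 taken => place at 9.
800 hashes to 8; 8,9 taken => place at 1.
411 hashes to 4; slot 4 is free => place at 4.
Table: [—, 800, —, 245, 411, —, —, —, 569, 426, —]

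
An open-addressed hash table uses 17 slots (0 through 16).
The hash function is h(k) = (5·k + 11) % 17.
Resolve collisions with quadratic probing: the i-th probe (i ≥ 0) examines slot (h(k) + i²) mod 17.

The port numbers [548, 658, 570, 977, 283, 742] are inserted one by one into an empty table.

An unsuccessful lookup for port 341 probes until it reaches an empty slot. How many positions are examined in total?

548: h=14 -> slot 14
658: h=3 -> slot 3
570: h=5 -> slot 5
977: h=0 -> slot 0
283: h=15 -> slot 15
742: h=15, probe 15,16 -> slot 16
Table: [977, —, —, 658, —, 570, —, —, —, —, —, —, —, —, 548, 283, 742]
Lookup 341: h=16, probe 16,0,3,8 → slot 8 empty, not found.

4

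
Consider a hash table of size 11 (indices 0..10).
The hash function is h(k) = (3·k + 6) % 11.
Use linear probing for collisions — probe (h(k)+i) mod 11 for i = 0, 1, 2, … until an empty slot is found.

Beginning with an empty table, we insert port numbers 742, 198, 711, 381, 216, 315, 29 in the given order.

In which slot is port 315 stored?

9

742: h=10 -> slot 10
198: h=6 -> slot 6
711: h=5 -> slot 5
381: h=5, probe 5,6,7 -> slot 7
216: h=5, probe 5,6,7,8 -> slot 8
315: h=5, probe 5,6,7,8,9 -> slot 9
29: h=5, probe 5,6,7,8,9,10,0 -> slot 0
Table: [29, ., ., ., ., 711, 198, 381, 216, 315, 742]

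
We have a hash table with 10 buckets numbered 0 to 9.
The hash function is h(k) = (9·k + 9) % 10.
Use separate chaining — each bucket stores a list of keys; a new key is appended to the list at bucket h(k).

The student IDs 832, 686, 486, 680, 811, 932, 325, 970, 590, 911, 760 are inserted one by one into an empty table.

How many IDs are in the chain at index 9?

4

832 → bucket 7
686 → bucket 3
486 → bucket 3 (collision)
680 → bucket 9
811 → bucket 8
932 → bucket 7 (collision)
325 → bucket 4
970 → bucket 9 (collision)
590 → bucket 9 (collision)
911 → bucket 8 (collision)
760 → bucket 9 (collision)
Final buckets:
0: —
1: —
2: —
3: 686 -> 486
4: 325
5: —
6: —
7: 832 -> 932
8: 811 -> 911
9: 680 -> 970 -> 590 -> 760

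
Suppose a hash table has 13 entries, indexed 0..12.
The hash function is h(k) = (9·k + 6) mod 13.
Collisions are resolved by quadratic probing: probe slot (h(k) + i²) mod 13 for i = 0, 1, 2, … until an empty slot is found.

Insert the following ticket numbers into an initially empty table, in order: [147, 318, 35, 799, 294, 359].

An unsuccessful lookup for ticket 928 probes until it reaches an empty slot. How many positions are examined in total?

5

Insert 147: h=3, slot 3 empty → index 3.
Insert 318: h=8, slot 8 empty → index 8.
Insert 35: h=9, slot 9 empty → index 9.
Insert 799: h=8, slots 8,9 occupied → index 12.
Insert 294: h=0, slot 0 empty → index 0.
Insert 359: h=0, slot 0 occupied → index 1.
Table: [294, 359, ∅, 147, ∅, ∅, ∅, ∅, 318, 35, ∅, ∅, 799]
Lookup 928: h=12, probe 12,0,3,8,2 → slot 2 empty, not found.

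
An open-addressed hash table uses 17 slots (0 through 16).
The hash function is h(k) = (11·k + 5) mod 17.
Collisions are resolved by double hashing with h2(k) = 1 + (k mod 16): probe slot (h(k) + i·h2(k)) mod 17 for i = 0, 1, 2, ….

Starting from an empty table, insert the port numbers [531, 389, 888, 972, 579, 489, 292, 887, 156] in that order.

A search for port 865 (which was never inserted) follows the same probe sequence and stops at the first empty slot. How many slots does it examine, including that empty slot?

531: h=15 => slot 15
389: h=0 => slot 0
888: h=15, h2=9, probe 15,7 => slot 7
972: h=4 => slot 4
579: h=16 => slot 16
489: h=12 => slot 12
292: h=4, h2=5, probe 4,9 => slot 9
887: h=4, h2=8, probe 4,12,3 => slot 3
156: h=4, h2=13, probe 4,0,13 => slot 13
Table: [389, -, -, 887, 972, -, -, 888, -, 292, -, -, 489, 156, -, 531, 579]
Lookup 865: h=0, h2=2, probe 0,2 → slot 2 empty, not found.

2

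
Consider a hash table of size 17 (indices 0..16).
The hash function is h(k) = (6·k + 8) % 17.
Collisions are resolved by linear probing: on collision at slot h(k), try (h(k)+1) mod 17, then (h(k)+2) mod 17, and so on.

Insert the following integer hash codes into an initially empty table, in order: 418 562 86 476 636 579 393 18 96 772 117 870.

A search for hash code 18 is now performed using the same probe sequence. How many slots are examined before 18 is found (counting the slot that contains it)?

418: h=0 -> slot 0
562: h=14 -> slot 14
86: h=14, probe 14,15 -> slot 15
476: h=8 -> slot 8
636: h=16 -> slot 16
579: h=14, probe 14,15,16,0,1 -> slot 1
393: h=3 -> slot 3
18: h=14, probe 14,15,16,0,1,2 -> slot 2
96: h=6 -> slot 6
772: h=16, probe 16,0,1,2,3,4 -> slot 4
117: h=13 -> slot 13
870: h=9 -> slot 9
Table: [418, 579, 18, 393, 772, -, 96, -, 476, 870, -, -, -, 117, 562, 86, 636]
Lookup 18: h=14, probe 14,15,16,0,1,2 → found at 2.

6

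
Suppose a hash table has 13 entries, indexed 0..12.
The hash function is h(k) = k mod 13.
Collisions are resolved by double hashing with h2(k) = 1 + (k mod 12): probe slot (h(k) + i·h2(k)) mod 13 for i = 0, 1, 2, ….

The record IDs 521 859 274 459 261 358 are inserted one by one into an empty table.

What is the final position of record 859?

Insert 521: h=1, slot 1 empty -> index 1.
Insert 859: h=1, h2=8, slot 1 occupied -> index 9.
Insert 274: h=1, h2=11, slot 1 occupied -> index 12.
Insert 459: h=4, slot 4 empty -> index 4.
Insert 261: h=1, h2=10, slot 1 occupied -> index 11.
Insert 358: h=7, slot 7 empty -> index 7.
Table: [., 521, ., ., 459, ., ., 358, ., 859, ., 261, 274]

9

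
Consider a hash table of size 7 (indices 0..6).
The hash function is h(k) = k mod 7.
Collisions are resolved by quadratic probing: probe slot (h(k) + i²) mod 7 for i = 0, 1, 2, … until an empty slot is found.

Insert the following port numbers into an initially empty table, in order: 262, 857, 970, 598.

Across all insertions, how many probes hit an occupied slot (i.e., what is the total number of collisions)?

Insert 262: h=3, slot 3 empty → index 3.
Insert 857: h=3, slot 3 occupied → index 4.
Insert 970: h=4, slot 4 occupied → index 5.
Insert 598: h=3, slots 3,4 occupied → index 0.
Table: [598, —, —, 262, 857, 970, —]

4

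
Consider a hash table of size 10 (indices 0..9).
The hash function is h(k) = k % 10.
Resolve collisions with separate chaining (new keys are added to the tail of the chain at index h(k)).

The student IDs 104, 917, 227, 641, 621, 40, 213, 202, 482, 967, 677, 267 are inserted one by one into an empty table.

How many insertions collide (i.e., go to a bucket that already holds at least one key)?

Insert 104: h=4, bucket 4 empty -> new chain.
Insert 917: h=7, bucket 7 empty -> new chain.
Insert 227: h=7, bucket 7 nonempty -> append to chain.
Insert 641: h=1, bucket 1 empty -> new chain.
Insert 621: h=1, bucket 1 nonempty -> append to chain.
Insert 40: h=0, bucket 0 empty -> new chain.
Insert 213: h=3, bucket 3 empty -> new chain.
Insert 202: h=2, bucket 2 empty -> new chain.
Insert 482: h=2, bucket 2 nonempty -> append to chain.
Insert 967: h=7, bucket 7 nonempty -> append to chain.
Insert 677: h=7, bucket 7 nonempty -> append to chain.
Insert 267: h=7, bucket 7 nonempty -> append to chain.
Final buckets:
0: 40
1: 641 -> 621
2: 202 -> 482
3: 213
4: 104
5: _
6: _
7: 917 -> 227 -> 967 -> 677 -> 267
8: _
9: _

6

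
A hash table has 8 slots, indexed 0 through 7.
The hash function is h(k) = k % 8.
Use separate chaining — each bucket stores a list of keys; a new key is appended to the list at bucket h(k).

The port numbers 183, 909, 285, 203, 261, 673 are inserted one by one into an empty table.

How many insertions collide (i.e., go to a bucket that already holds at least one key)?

2

Insert 183: h=7, bucket 7 empty → new chain.
Insert 909: h=5, bucket 5 empty → new chain.
Insert 285: h=5, bucket 5 nonempty → append to chain.
Insert 203: h=3, bucket 3 empty → new chain.
Insert 261: h=5, bucket 5 nonempty → append to chain.
Insert 673: h=1, bucket 1 empty → new chain.
Final buckets:
0: —
1: 673
2: —
3: 203
4: —
5: 909 -> 285 -> 261
6: —
7: 183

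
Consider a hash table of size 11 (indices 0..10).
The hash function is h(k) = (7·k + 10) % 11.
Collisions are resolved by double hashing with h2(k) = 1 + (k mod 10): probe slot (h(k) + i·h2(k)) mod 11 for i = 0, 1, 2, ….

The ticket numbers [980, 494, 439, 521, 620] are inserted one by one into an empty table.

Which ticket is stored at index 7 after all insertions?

620

980: h=6 -> slot 6
494: h=3 -> slot 3
439: h=3, h2=10, probe 3,2 -> slot 2
521: h=5 -> slot 5
620: h=5, h2=1, probe 5,6,7 -> slot 7
Table: [∅, ∅, 439, 494, ∅, 521, 980, 620, ∅, ∅, ∅]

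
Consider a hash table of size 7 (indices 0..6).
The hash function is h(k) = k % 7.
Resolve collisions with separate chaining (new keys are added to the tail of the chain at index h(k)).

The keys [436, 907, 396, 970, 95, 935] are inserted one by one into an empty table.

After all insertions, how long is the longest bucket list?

5

436 -> bucket 2
907 -> bucket 4
396 -> bucket 4 (collision)
970 -> bucket 4 (collision)
95 -> bucket 4 (collision)
935 -> bucket 4 (collision)
Final buckets:
0: —
1: —
2: 436
3: —
4: 907 -> 396 -> 970 -> 95 -> 935
5: —
6: —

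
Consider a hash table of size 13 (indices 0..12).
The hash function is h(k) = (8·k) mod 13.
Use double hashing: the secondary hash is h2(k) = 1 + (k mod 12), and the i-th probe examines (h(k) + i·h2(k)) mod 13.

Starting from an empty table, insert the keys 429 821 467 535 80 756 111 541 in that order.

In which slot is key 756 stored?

4

429 hashes to 0; slot 0 is free → place at 0.
821 hashes to 3; slot 3 is free → place at 3.
467 hashes to 5; slot 5 is free → place at 5.
535 hashes to 3, h2=8; 3 taken → place at 11.
80 hashes to 3, h2=9; 3 taken → place at 12.
756 hashes to 3, h2=1; 3 taken → place at 4.
111 hashes to 4, h2=4; 4 taken → place at 8.
541 hashes to 12, h2=2; 12 taken → place at 1.
Table: [429, 541, ., 821, 756, 467, ., ., 111, ., ., 535, 80]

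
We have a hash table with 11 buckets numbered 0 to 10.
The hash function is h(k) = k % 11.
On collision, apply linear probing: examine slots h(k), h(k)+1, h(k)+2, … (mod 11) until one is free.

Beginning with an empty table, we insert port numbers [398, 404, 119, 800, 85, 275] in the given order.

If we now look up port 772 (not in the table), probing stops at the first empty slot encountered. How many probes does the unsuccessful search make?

398 hashes to 2; slot 2 is free => place at 2.
404 hashes to 8; slot 8 is free => place at 8.
119 hashes to 9; slot 9 is free => place at 9.
800 hashes to 8; 8,9 taken => place at 10.
85 hashes to 8; 8,9,10 taken => place at 0.
275 hashes to 0; 0 taken => place at 1.
Table: [85, 275, 398, ., ., ., ., ., 404, 119, 800]
Lookup 772: h=2, probe 2,3 → slot 3 empty, not found.

2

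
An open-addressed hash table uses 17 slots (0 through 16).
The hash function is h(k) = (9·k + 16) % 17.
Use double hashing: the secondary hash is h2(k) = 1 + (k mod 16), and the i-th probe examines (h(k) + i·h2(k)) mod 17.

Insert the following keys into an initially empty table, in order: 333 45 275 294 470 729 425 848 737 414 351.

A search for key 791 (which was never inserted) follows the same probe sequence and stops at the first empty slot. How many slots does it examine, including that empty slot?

Insert 333: h=4, slot 4 empty → index 4.
Insert 45: h=13, slot 13 empty → index 13.
Insert 275: h=9, slot 9 empty → index 9.
Insert 294: h=10, slot 10 empty → index 10.
Insert 470: h=13, h2=7, slot 13 occupied → index 3.
Insert 729: h=15, slot 15 empty → index 15.
Insert 425: h=16, slot 16 empty → index 16.
Insert 848: h=15, h2=1, slots 15,16 occupied → index 0.
Insert 737: h=2, slot 2 empty → index 2.
Insert 414: h=2, h2=15, slots 2,0,15,13 occupied → index 11.
Insert 351: h=13, h2=16, slot 13 occupied → index 12.
Table: [848, —, 737, 470, 333, —, —, —, —, 275, 294, 414, 351, 45, —, 729, 425]
Lookup 791: h=12, h2=8, probe 12,3,11,2,10,1 → slot 1 empty, not found.

6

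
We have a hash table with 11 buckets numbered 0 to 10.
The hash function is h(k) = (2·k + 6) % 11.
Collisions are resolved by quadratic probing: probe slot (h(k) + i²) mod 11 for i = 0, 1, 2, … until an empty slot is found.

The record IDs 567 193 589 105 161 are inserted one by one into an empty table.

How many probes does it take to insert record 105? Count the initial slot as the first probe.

567: h=7 => slot 7
193: h=7, probe 7,8 => slot 8
589: h=7, probe 7,8,0 => slot 0
105: h=7, probe 7,8,0,5 => slot 5
161: h=9 => slot 9
Table: [589, —, —, —, —, 105, —, 567, 193, 161, —]

4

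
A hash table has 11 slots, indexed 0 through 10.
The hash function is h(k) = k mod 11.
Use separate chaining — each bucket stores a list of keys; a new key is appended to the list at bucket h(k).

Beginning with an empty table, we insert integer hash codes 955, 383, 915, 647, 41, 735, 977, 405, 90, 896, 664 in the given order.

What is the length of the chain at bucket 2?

2

Insert 955: h=9, bucket 9 empty -> new chain.
Insert 383: h=9, bucket 9 nonempty -> append to chain.
Insert 915: h=2, bucket 2 empty -> new chain.
Insert 647: h=9, bucket 9 nonempty -> append to chain.
Insert 41: h=8, bucket 8 empty -> new chain.
Insert 735: h=9, bucket 9 nonempty -> append to chain.
Insert 977: h=9, bucket 9 nonempty -> append to chain.
Insert 405: h=9, bucket 9 nonempty -> append to chain.
Insert 90: h=2, bucket 2 nonempty -> append to chain.
Insert 896: h=5, bucket 5 empty -> new chain.
Insert 664: h=4, bucket 4 empty -> new chain.
Final buckets:
0: —
1: —
2: 915 -> 90
3: —
4: 664
5: 896
6: —
7: —
8: 41
9: 955 -> 383 -> 647 -> 735 -> 977 -> 405
10: —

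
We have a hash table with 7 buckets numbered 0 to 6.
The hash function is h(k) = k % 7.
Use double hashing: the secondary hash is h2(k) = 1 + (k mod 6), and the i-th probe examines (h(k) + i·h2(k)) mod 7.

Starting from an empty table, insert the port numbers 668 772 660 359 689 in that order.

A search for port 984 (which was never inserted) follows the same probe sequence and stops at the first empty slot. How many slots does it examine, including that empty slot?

2

668: h=3 => slot 3
772: h=2 => slot 2
660: h=2, h2=1, probe 2,3,4 => slot 4
359: h=2, h2=6, probe 2,1 => slot 1
689: h=3, h2=6, probe 3,2,1,0 => slot 0
Table: [689, 359, 772, 668, 660, -, -]
Lookup 984: h=4, h2=1, probe 4,5 → slot 5 empty, not found.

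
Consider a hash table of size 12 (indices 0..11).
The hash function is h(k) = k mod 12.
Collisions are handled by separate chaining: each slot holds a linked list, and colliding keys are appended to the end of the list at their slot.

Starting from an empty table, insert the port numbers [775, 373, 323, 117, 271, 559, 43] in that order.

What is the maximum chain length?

775 → bucket 7
373 → bucket 1
323 → bucket 11
117 → bucket 9
271 → bucket 7 (collision)
559 → bucket 7 (collision)
43 → bucket 7 (collision)
Final buckets:
0: ∅
1: 373
2: ∅
3: ∅
4: ∅
5: ∅
6: ∅
7: 775 -> 271 -> 559 -> 43
8: ∅
9: 117
10: ∅
11: 323

4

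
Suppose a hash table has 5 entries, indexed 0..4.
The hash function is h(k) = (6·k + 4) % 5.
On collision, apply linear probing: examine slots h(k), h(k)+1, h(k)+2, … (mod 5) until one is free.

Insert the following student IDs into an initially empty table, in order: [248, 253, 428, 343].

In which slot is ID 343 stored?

248: h=2 -> slot 2
253: h=2, probe 2,3 -> slot 3
428: h=2, probe 2,3,4 -> slot 4
343: h=2, probe 2,3,4,0 -> slot 0
Table: [343, ∅, 248, 253, 428]

0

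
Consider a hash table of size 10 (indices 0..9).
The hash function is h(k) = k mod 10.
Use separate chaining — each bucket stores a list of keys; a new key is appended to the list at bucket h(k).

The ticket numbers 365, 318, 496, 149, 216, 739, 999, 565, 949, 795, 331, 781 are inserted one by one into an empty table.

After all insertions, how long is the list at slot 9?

365 → bucket 5
318 → bucket 8
496 → bucket 6
149 → bucket 9
216 → bucket 6 (collision)
739 → bucket 9 (collision)
999 → bucket 9 (collision)
565 → bucket 5 (collision)
949 → bucket 9 (collision)
795 → bucket 5 (collision)
331 → bucket 1
781 → bucket 1 (collision)
Final buckets:
0: _
1: 331 -> 781
2: _
3: _
4: _
5: 365 -> 565 -> 795
6: 496 -> 216
7: _
8: 318
9: 149 -> 739 -> 999 -> 949

4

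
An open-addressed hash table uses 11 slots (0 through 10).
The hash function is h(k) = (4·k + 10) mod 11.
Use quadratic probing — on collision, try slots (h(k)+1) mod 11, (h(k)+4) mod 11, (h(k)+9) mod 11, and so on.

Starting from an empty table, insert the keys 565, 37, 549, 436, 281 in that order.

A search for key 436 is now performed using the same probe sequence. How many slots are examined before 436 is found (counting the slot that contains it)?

565: h=4 => slot 4
37: h=4, probe 4,5 => slot 5
549: h=6 => slot 6
436: h=5, probe 5,6,9 => slot 9
281: h=1 => slot 1
Table: [., 281, ., ., 565, 37, 549, ., ., 436, .]
Lookup 436: h=5, probe 5,6,9 → found at 9.

3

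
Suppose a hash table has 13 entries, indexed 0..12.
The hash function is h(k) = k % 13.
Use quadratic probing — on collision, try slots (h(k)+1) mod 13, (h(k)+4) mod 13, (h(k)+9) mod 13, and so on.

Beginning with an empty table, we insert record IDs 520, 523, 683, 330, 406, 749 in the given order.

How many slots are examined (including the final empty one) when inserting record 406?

2

520: h=0 → slot 0
523: h=3 → slot 3
683: h=7 → slot 7
330: h=5 → slot 5
406: h=3, probe 3,4 → slot 4
749: h=8 → slot 8
Table: [520, —, —, 523, 406, 330, —, 683, 749, —, —, —, —]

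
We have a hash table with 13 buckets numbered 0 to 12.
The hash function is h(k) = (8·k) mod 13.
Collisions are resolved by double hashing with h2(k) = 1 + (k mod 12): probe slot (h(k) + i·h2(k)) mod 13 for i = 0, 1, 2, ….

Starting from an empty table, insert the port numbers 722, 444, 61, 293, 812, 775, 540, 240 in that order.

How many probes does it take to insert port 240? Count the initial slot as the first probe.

3

722: h=4 -> slot 4
444: h=3 -> slot 3
61: h=7 -> slot 7
293: h=4, h2=6, probe 4,10 -> slot 10
812: h=9 -> slot 9
775: h=12 -> slot 12
540: h=4, h2=1, probe 4,5 -> slot 5
240: h=9, h2=1, probe 9,10,11 -> slot 11
Table: [_, _, _, 444, 722, 540, _, 61, _, 812, 293, 240, 775]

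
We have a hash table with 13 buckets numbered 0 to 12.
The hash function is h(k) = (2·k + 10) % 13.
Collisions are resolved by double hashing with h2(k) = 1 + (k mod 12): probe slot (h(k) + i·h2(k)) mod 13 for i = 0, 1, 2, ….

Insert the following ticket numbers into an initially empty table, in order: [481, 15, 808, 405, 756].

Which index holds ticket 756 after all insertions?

481: h=10 → slot 10
15: h=1 → slot 1
808: h=1, h2=5, probe 1,6 → slot 6
405: h=1, h2=10, probe 1,11 → slot 11
756: h=1, h2=1, probe 1,2 → slot 2
Table: [—, 15, 756, —, —, —, 808, —, —, —, 481, 405, —]

2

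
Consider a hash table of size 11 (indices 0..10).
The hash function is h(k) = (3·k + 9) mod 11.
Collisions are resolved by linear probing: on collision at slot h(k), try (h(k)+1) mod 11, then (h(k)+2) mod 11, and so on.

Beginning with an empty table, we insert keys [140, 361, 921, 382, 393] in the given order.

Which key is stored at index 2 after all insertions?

382

140: h=0 → slot 0
361: h=3 → slot 3
921: h=0, probe 0,1 → slot 1
382: h=0, probe 0,1,2 → slot 2
393: h=0, probe 0,1,2,3,4 → slot 4
Table: [140, 921, 382, 361, 393, -, -, -, -, -, -]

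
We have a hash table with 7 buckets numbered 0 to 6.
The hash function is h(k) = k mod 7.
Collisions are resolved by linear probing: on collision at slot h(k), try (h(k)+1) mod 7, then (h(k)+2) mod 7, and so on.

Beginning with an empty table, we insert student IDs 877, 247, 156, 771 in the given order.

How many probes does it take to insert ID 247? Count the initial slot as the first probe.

Insert 877: h=2, slot 2 empty -> index 2.
Insert 247: h=2, slot 2 occupied -> index 3.
Insert 156: h=2, slots 2,3 occupied -> index 4.
Insert 771: h=1, slot 1 empty -> index 1.
Table: [-, 771, 877, 247, 156, -, -]

2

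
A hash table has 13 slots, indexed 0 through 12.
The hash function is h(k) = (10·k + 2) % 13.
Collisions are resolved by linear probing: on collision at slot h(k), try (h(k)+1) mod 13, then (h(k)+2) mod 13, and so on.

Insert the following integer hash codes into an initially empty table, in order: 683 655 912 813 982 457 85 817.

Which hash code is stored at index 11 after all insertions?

457

683 hashes to 7; slot 7 is free => place at 7.
655 hashes to 0; slot 0 is free => place at 0.
912 hashes to 9; slot 9 is free => place at 9.
813 hashes to 7; 7 taken => place at 8.
982 hashes to 7; 7,8,9 taken => place at 10.
457 hashes to 9; 9,10 taken => place at 11.
85 hashes to 7; 7,8,9,10,11 taken => place at 12.
817 hashes to 8; 8,9,10,11,12,0 taken => place at 1.
Table: [655, 817, ∅, ∅, ∅, ∅, ∅, 683, 813, 912, 982, 457, 85]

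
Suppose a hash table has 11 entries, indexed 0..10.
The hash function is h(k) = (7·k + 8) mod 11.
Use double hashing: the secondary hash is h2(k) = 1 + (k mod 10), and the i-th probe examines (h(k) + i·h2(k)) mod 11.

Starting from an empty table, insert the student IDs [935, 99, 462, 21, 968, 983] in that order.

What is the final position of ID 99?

7

935 hashes to 8; slot 8 is free → place at 8.
99 hashes to 8, h2=10; 8 taken → place at 7.
462 hashes to 8, h2=3; 8 taken → place at 0.
21 hashes to 1; slot 1 is free → place at 1.
968 hashes to 8, h2=9; 8 taken → place at 6.
983 hashes to 3; slot 3 is free → place at 3.
Table: [462, 21, _, 983, _, _, 968, 99, 935, _, _]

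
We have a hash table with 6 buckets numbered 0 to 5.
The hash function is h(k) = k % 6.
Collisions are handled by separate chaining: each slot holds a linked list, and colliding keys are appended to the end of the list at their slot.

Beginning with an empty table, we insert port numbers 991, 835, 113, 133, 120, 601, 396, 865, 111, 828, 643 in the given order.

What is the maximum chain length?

6

Insert 991: h=1, bucket 1 empty → new chain.
Insert 835: h=1, bucket 1 nonempty → append to chain.
Insert 113: h=5, bucket 5 empty → new chain.
Insert 133: h=1, bucket 1 nonempty → append to chain.
Insert 120: h=0, bucket 0 empty → new chain.
Insert 601: h=1, bucket 1 nonempty → append to chain.
Insert 396: h=0, bucket 0 nonempty → append to chain.
Insert 865: h=1, bucket 1 nonempty → append to chain.
Insert 111: h=3, bucket 3 empty → new chain.
Insert 828: h=0, bucket 0 nonempty → append to chain.
Insert 643: h=1, bucket 1 nonempty → append to chain.
Final buckets:
0: 120 -> 396 -> 828
1: 991 -> 835 -> 133 -> 601 -> 865 -> 643
2: ∅
3: 111
4: ∅
5: 113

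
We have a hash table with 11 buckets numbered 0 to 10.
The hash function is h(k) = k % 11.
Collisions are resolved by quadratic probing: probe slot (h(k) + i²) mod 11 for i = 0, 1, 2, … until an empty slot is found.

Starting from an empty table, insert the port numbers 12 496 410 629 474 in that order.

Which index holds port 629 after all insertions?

12: h=1 → slot 1
496: h=1, probe 1,2 → slot 2
410: h=3 → slot 3
629: h=2, probe 2,3,6 → slot 6
474: h=1, probe 1,2,5 → slot 5
Table: [∅, 12, 496, 410, ∅, 474, 629, ∅, ∅, ∅, ∅]

6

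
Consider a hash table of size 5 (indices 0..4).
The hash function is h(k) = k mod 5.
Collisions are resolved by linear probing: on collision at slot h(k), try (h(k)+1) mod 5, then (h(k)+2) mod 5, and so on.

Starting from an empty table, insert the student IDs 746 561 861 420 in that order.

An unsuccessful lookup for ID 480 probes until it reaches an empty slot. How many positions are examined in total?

5

Insert 746: h=1, slot 1 empty => index 1.
Insert 561: h=1, slot 1 occupied => index 2.
Insert 861: h=1, slots 1,2 occupied => index 3.
Insert 420: h=0, slot 0 empty => index 0.
Table: [420, 746, 561, 861, .]
Lookup 480: h=0, probe 0,1,2,3,4 → slot 4 empty, not found.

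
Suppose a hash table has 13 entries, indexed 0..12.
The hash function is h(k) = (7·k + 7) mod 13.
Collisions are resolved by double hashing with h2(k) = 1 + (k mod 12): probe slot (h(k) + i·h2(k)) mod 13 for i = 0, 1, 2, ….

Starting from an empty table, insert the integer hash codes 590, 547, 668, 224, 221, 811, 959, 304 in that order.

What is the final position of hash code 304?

Insert 590: h=3, slot 3 empty => index 3.
Insert 547: h=1, slot 1 empty => index 1.
Insert 668: h=3, h2=9, slot 3 occupied => index 12.
Insert 224: h=2, slot 2 empty => index 2.
Insert 221: h=7, slot 7 empty => index 7.
Insert 811: h=3, h2=8, slot 3 occupied => index 11.
Insert 959: h=12, h2=12, slots 12,11 occupied => index 10.
Insert 304: h=3, h2=5, slot 3 occupied => index 8.
Table: [∅, 547, 224, 590, ∅, ∅, ∅, 221, 304, ∅, 959, 811, 668]

8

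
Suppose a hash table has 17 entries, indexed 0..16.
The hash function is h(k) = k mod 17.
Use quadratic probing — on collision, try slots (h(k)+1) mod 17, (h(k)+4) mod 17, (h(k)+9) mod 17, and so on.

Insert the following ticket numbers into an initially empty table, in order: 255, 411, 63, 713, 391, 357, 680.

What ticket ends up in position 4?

357

255 hashes to 0; slot 0 is free → place at 0.
411 hashes to 3; slot 3 is free → place at 3.
63 hashes to 12; slot 12 is free → place at 12.
713 hashes to 16; slot 16 is free → place at 16.
391 hashes to 0; 0 taken → place at 1.
357 hashes to 0; 0,1 taken → place at 4.
680 hashes to 0; 0,1,4 taken → place at 9.
Table: [255, 391, ∅, 411, 357, ∅, ∅, ∅, ∅, 680, ∅, ∅, 63, ∅, ∅, ∅, 713]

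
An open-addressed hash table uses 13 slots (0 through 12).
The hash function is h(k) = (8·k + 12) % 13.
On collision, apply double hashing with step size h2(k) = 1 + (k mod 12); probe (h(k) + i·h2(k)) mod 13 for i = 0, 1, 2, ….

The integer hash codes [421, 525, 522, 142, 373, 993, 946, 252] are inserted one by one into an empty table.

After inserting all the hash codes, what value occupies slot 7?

993

421: h=0 -> slot 0
525: h=0, h2=10, probe 0,10 -> slot 10
522: h=2 -> slot 2
142: h=4 -> slot 4
373: h=6 -> slot 6
993: h=0, h2=10, probe 0,10,7 -> slot 7
946: h=1 -> slot 1
252: h=0, h2=1, probe 0,1,2,3 -> slot 3
Table: [421, 946, 522, 252, 142, ∅, 373, 993, ∅, ∅, 525, ∅, ∅]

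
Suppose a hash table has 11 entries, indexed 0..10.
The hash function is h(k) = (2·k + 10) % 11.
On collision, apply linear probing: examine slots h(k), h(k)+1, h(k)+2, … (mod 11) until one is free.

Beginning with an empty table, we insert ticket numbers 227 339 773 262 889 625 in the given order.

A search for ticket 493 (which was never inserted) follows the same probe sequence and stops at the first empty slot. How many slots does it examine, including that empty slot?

227 hashes to 2; slot 2 is free -> place at 2.
339 hashes to 6; slot 6 is free -> place at 6.
773 hashes to 5; slot 5 is free -> place at 5.
262 hashes to 6; 6 taken -> place at 7.
889 hashes to 6; 6,7 taken -> place at 8.
625 hashes to 6; 6,7,8 taken -> place at 9.
Table: [., ., 227, ., ., 773, 339, 262, 889, 625, .]
Lookup 493: h=6, probe 6,7,8,9,10 → slot 10 empty, not found.

5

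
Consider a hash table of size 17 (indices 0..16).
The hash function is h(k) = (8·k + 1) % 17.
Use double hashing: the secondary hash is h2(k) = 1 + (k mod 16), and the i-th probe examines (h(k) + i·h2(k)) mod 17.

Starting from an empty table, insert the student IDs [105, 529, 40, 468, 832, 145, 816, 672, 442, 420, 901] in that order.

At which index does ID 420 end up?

3

105: h=8 => slot 8
529: h=0 => slot 0
40: h=15 => slot 15
468: h=5 => slot 5
832: h=10 => slot 10
145: h=5, h2=2, probe 5,7 => slot 7
816: h=1 => slot 1
672: h=5, h2=1, probe 5,6 => slot 6
442: h=1, h2=11, probe 1,12 => slot 12
420: h=12, h2=5, probe 12,0,5,10,15,3 => slot 3
901: h=1, h2=6, probe 1,7,13 => slot 13
Table: [529, 816, —, 420, —, 468, 672, 145, 105, —, 832, —, 442, 901, —, 40, —]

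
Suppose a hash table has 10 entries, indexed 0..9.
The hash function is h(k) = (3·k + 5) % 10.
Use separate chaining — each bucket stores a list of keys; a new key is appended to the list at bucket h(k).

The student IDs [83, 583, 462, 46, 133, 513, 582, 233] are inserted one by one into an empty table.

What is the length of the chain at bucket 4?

5

Insert 83: h=4, bucket 4 empty -> new chain.
Insert 583: h=4, bucket 4 nonempty -> append to chain.
Insert 462: h=1, bucket 1 empty -> new chain.
Insert 46: h=3, bucket 3 empty -> new chain.
Insert 133: h=4, bucket 4 nonempty -> append to chain.
Insert 513: h=4, bucket 4 nonempty -> append to chain.
Insert 582: h=1, bucket 1 nonempty -> append to chain.
Insert 233: h=4, bucket 4 nonempty -> append to chain.
Final buckets:
0: ∅
1: 462 -> 582
2: ∅
3: 46
4: 83 -> 583 -> 133 -> 513 -> 233
5: ∅
6: ∅
7: ∅
8: ∅
9: ∅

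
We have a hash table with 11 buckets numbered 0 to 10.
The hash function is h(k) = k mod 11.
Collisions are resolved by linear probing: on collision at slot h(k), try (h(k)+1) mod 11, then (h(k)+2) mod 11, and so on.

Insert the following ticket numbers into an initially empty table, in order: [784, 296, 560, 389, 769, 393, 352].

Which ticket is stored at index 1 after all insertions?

Insert 784: h=3, slot 3 empty -> index 3.
Insert 296: h=10, slot 10 empty -> index 10.
Insert 560: h=10, slot 10 occupied -> index 0.
Insert 389: h=4, slot 4 empty -> index 4.
Insert 769: h=10, slots 10,0 occupied -> index 1.
Insert 393: h=8, slot 8 empty -> index 8.
Insert 352: h=0, slots 0,1 occupied -> index 2.
Table: [560, 769, 352, 784, 389, —, —, —, 393, —, 296]

769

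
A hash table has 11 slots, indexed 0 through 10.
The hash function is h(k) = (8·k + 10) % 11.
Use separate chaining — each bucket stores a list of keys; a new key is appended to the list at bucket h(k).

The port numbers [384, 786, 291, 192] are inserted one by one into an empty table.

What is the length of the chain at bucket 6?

3

384 -> bucket 2
786 -> bucket 6
291 -> bucket 6 (collision)
192 -> bucket 6 (collision)
Final buckets:
0: -
1: -
2: 384
3: -
4: -
5: -
6: 786 -> 291 -> 192
7: -
8: -
9: -
10: -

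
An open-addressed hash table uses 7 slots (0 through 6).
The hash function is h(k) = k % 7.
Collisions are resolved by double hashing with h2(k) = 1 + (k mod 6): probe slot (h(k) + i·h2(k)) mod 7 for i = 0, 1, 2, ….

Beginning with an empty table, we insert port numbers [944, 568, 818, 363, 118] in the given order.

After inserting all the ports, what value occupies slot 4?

118

944 hashes to 6; slot 6 is free -> place at 6.
568 hashes to 1; slot 1 is free -> place at 1.
818 hashes to 6, h2=3; 6 taken -> place at 2.
363 hashes to 6, h2=4; 6 taken -> place at 3.
118 hashes to 6, h2=5; 6 taken -> place at 4.
Table: [., 568, 818, 363, 118, ., 944]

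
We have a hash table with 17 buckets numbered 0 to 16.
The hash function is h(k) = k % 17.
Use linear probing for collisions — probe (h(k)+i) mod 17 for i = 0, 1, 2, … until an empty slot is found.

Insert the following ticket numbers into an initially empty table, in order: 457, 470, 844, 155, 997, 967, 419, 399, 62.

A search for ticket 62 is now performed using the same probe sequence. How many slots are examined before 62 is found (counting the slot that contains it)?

7

457 hashes to 15; slot 15 is free → place at 15.
470 hashes to 11; slot 11 is free → place at 11.
844 hashes to 11; 11 taken → place at 12.
155 hashes to 2; slot 2 is free → place at 2.
997 hashes to 11; 11,12 taken → place at 13.
967 hashes to 15; 15 taken → place at 16.
419 hashes to 11; 11,12,13 taken → place at 14.
399 hashes to 8; slot 8 is free → place at 8.
62 hashes to 11; 11,12,13,14,15,16 taken → place at 0.
Table: [62, _, 155, _, _, _, _, _, 399, _, _, 470, 844, 997, 419, 457, 967]
Lookup 62: h=11, probe 11,12,13,14,15,16,0 → found at 0.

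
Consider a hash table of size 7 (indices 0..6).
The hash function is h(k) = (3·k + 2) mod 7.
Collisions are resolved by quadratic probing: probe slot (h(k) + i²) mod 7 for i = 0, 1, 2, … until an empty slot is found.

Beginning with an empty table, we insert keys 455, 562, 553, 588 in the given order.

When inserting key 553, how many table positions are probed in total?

455 hashes to 2; slot 2 is free -> place at 2.
562 hashes to 1; slot 1 is free -> place at 1.
553 hashes to 2; 2 taken -> place at 3.
588 hashes to 2; 2,3 taken -> place at 6.
Table: [., 562, 455, 553, ., ., 588]

2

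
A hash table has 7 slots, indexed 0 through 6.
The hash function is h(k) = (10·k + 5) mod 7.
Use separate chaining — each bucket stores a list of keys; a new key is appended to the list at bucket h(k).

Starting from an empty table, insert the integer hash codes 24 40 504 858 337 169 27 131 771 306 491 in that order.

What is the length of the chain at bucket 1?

4

24 → bucket 0
40 → bucket 6
504 → bucket 5
858 → bucket 3
337 → bucket 1
169 → bucket 1 (collision)
27 → bucket 2
131 → bucket 6 (collision)
771 → bucket 1 (collision)
306 → bucket 6 (collision)
491 → bucket 1 (collision)
Final buckets:
0: 24
1: 337 -> 169 -> 771 -> 491
2: 27
3: 858
4: _
5: 504
6: 40 -> 131 -> 306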